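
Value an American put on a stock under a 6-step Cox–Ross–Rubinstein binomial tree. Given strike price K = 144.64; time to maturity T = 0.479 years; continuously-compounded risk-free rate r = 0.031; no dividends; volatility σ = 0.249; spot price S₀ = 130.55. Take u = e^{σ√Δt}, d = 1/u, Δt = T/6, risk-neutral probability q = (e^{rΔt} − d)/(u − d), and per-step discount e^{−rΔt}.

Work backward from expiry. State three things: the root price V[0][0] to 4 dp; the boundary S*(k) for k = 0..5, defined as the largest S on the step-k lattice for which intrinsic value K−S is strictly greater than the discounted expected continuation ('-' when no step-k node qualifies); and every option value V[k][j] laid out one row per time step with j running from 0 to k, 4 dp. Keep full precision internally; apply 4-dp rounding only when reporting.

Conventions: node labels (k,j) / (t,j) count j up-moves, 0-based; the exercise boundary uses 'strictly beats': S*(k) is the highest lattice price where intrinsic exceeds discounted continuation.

price = 17.1273
boundary = - - 113.4143 105.7093 113.4143 121.6809
tree:
17.1273
23.5944 10.7455
31.2257 16.0805 5.4641
38.9307 23.0335 9.2075 1.7481
46.1122 31.2257 14.9560 3.5049 0.0000
52.8059 38.9307 22.9591 7.0274 0.0000 0.0000
59.0448 46.1122 31.2257 14.0900 0.0000 0.0000 0.0000

Δt=0.07983, u=1.07289, d=0.93206, q=0.50001, disc=e^(-rΔt)=0.99753
k=6 terminal: V=max(K-S,0) → 59.0448 46.1122 31.2257 14.0900 0.0000 0.0000 0.0000
k=5: j=0 S=91.8341 intr=52.8059 cont=52.4483 V=52.8059[EX]; j=1 S=105.7093 intr=38.9307 cont=38.5732 V=38.9307[EX]; j=2 S=121.6809 intr=22.9591 cont=22.6016 V=22.9591[EX]; j=3 S=140.0656 intr=4.5744 cont=7.0274 V=7.0274[hold]; j=4 S=161.2280 intr=0.0000 cont=0.0000 V=0.0000[hold]; j=5 S=185.5879 intr=0.0000 cont=0.0000 V=0.0000[hold]  S*(5)=121.6809
k=4: j=0 S=98.5278 intr=46.1122 cont=45.7547 V=46.1122[EX]; j=1 S=113.4143 intr=31.2257 cont=30.8682 V=31.2257[EX]; j=2 S=130.5500 intr=14.0900 cont=14.9560 V=14.9560[hold]; j=3 S=150.2747 intr=0.0000 cont=3.5049 V=3.5049[hold]; j=4 S=172.9797 intr=0.0000 cont=0.0000 V=0.0000[hold]  S*(4)=113.4143
k=3: j=0 S=105.7093 intr=38.9307 cont=38.5732 V=38.9307[EX]; j=1 S=121.6809 intr=22.9591 cont=23.0335 V=23.0335[hold]; j=2 S=140.0656 intr=4.5744 cont=9.2075 V=9.2075[hold]; j=3 S=161.2280 intr=0.0000 cont=1.7481 V=1.7481[hold]  S*(3)=105.7093
k=2: j=0 S=113.4143 intr=31.2257 cont=30.9053 V=31.2257[EX]; j=1 S=130.5500 intr=14.0900 cont=16.0805 V=16.0805[hold]; j=2 S=150.2747 intr=0.0000 cont=5.4641 V=5.4641[hold]  S*(2)=113.4143
k=1: j=0 S=121.6809 intr=22.9591 cont=23.5944 V=23.5944[hold]; j=1 S=140.0656 intr=4.5744 cont=10.7455 V=10.7455[hold]  S*(1)=-
k=0: j=0 S=130.5500 intr=14.0900 cont=17.1273 V=17.1273[hold]  S*(0)=-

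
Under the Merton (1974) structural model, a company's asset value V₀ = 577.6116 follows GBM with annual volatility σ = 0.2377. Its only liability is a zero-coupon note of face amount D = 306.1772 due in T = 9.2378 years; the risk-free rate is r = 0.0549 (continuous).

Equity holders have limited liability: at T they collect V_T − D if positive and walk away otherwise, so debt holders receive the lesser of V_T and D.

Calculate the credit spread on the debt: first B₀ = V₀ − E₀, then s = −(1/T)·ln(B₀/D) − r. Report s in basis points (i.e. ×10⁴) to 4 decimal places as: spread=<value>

Equity is a call on the firm's assets struck at D = 306.1772:
d₁ = [ln(V₀/D) + (r + σ²/2)T] / (σ√T)
   = [ln(577.6116/306.1772) + (0.0549 + 0.5·0.2377²)·9.2378] / (0.2377·√9.2378)
   = [0.634738 + 0.768129] / 0.722459 = 1.941793
d₂ = d₁ − σ√T = 1.941793 − 0.722459 = 1.219334
N(d₁) = 0.973919,  N(d₂) = 0.888641,  e^(−rT) = 0.602206
E₀ = V₀·N(d₁) − D·e^(−rT)·N(d₂)
   = 577.6116·0.973919 − 306.1772·0.602206·0.888641 = 398.697570
B₀ = V₀ − E₀ = 577.6116 − 398.697570 = 178.914030
spread = −(1/T)·ln(B₀/D) − r = −(1/9.2378)·ln(178.914030/306.1772) − 0.0549 = 0.00325872
in basis points: 0.00325872 × 10⁴ = 32.5872 bp

spread=32.5872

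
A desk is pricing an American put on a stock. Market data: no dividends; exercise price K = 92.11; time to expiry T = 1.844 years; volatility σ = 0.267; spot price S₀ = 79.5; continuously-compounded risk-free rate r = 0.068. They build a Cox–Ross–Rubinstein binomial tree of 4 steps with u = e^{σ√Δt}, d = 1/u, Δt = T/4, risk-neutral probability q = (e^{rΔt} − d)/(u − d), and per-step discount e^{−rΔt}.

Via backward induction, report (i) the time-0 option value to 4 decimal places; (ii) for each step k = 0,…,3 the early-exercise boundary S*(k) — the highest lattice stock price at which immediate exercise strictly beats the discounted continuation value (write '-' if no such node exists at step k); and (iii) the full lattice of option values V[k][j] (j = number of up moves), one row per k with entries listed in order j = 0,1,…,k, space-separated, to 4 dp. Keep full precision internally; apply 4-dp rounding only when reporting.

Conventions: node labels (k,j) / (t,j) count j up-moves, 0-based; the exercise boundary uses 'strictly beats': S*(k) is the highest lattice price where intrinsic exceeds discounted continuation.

price = 15.4829
boundary = - 66.3187 55.3229 66.3187
tree:
15.4829
25.7913 7.6869
36.7871 14.3839 2.4827
45.9598 25.7913 5.5953 0.0000
53.6116 36.7871 12.6100 0.0000 0.0000

params: Δt=0.46100 u=1.19876 d=0.83420 q=0.54215 e^(-rΔt)=0.96914
t_4 payoffs: 53.6116 36.7871 12.6100 0.0000 0.0000
t_3: node(3,0) S=46.1502 payoff=45.9598 vs cont=43.1171 → 45.9598 [stop]  node(3,1) S=66.3187 payoff=25.7913 vs cont=22.9486 → 25.7913 [stop]  node(3,2) S=95.3012 payoff=0.0000 vs cont=5.5953 → 5.5953 [wait]  node(3,3) S=136.9494 payoff=0.0000 vs cont=0.0000 → 0.0000 [wait]  ⇒ S*(3)=66.3187
t_2: node(2,0) S=55.3229 payoff=36.7871 vs cont=33.9444 → 36.7871 [stop]  node(2,1) S=79.5000 payoff=12.6100 vs cont=14.3839 → 14.3839 [wait]  node(2,2) S=114.2429 payoff=0.0000 vs cont=2.4827 → 2.4827 [wait]  ⇒ S*(2)=55.3229
t_1: node(1,0) S=66.3187 payoff=25.7913 vs cont=23.8807 → 25.7913 [stop]  node(1,1) S=95.3012 payoff=0.0000 vs cont=7.6869 → 7.6869 [wait]  ⇒ S*(1)=66.3187
t_0: node(0,0) S=79.5000 payoff=12.6100 vs cont=15.4829 → 15.4829 [wait]  ⇒ S*(0)=-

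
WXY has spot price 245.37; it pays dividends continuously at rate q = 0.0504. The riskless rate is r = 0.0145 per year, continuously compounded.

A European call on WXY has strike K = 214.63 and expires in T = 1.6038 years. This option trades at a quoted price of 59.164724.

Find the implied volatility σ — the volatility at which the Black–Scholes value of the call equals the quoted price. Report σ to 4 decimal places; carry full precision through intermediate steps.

sigma = 0.4646

At σ = 0.4646 the Black–Scholes value reproduces the quote:
σ√T = 0.4646·√1.6038 = 0.588375
d₁ = (ln(S/K) + (r−q+σ²/2)T) / (σ√T) = (ln(245.37/214.63) + (0.0145−0.0504+0.4646²/2)·1.6038) / 0.588375 = (0.133852 + 0.115516) / 0.588375 = 0.423825
d₂ = d₁ − σ√T = 0.423825 − 0.588375 = -0.164550
e^{−rT} = 0.977013
e^{−qT} = 0.922349
N(d₁) = 0.664153,  N(d₂) = 0.434649
V = S·e^{−qT}·N(d₁) − K·e^{−rT}·N(d₂) = 150.309011 − 91.144288 = 59.164724 (equal to the quote); since ∂V/∂σ > 0 for all σ, the implied volatility is unique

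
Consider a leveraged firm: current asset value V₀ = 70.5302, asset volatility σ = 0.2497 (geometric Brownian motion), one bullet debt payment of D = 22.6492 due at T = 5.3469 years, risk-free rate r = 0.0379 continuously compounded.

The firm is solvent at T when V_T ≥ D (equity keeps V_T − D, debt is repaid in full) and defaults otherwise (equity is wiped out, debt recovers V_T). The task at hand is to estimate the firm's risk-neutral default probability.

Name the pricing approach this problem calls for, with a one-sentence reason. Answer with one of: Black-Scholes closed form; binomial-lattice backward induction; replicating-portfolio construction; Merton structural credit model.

framework: Merton structural credit model

Key observation: assets follow a GBM and default happens iff V_T < 22.6492; valuing claims on that split (equity as a call, risky debt as the residual) is the structural model's definition.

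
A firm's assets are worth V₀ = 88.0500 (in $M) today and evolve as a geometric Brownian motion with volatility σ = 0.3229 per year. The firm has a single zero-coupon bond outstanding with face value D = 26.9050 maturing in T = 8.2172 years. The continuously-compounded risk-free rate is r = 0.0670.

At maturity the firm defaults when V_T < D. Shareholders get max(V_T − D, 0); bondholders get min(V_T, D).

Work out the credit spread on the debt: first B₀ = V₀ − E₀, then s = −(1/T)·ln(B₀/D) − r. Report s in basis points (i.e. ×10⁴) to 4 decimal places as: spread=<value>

spread=29.4420

Work the structural quantities from V₀ = 88.0500 against face 26.9050:
d₁ = [ln(V₀/D) + (r + σ²/2)T] / (σ√T)
   = [ln(88.0500/26.9050) + (0.0670 + 0.5·0.3229²)·8.2172] / (0.3229·√8.2172)
   = [1.185593 + 0.978933] / 0.925614 = 2.338475
d₂ = d₁ − σ√T = 2.338475 − 0.925614 = 1.412861
N(d₁) = 0.990319,  N(d₂) = 0.921152,  e^(−rT) = 0.576631
E₀ = V₀·N(d₁) − D·e^(−rT)·N(d₂)
   = 88.0500·0.990319 − 26.9050·0.576631·0.921152 = 72.906572
B₀ = V₀ − E₀ = 88.0500 − 72.906572 = 15.143428
spread = −(1/T)·ln(B₀/D) − r = −(1/8.2172)·ln(15.143428/26.9050) − 0.0670 = 0.00294420
in basis points: 0.00294420 × 10⁴ = 29.4420 bp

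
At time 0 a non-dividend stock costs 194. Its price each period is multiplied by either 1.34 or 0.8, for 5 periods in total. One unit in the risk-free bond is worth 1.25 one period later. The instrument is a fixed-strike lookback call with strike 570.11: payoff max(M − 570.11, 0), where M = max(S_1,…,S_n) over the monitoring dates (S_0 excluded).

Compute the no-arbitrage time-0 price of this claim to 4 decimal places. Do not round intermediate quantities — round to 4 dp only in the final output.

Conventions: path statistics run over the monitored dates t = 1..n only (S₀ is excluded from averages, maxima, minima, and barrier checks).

price = 36.7570

With p* = (R−d)/(u−d) = 0.8333, sum probability × payoff across the paths and divide by R^5.
Enumerate all 2^5 = 32 price paths (U = up ×1.34, D = down ×0.8); each path with k up-moves has probability p*^k·(1−p*)^(5−k).
DDDDD: M=155.2000, payoff=0.0000, prob=0.000129
UDDDD: M=259.9600, payoff=0.0000, prob=0.000643
DUDDD: M=207.9680, payoff=0.0000, prob=0.000643
UUDDD: M=348.3464, payoff=0.0000, prob=0.003215
DDUDD: M=166.3744, payoff=0.0000, prob=0.000643
UDUDD: M=278.6771, payoff=0.0000, prob=0.003215
DUUDD: M=278.6771, payoff=0.0000, prob=0.003215
UUUDD: M=466.7842, payoff=0.0000, prob=0.016075
DDDUD: M=155.2000, payoff=0.0000, prob=0.000643
UDDUD: M=259.9600, payoff=0.0000, prob=0.003215
DUDUD: M=222.9417, payoff=0.0000, prob=0.003215
UUDUD: M=373.4273, payoff=0.0000, prob=0.016075
DDUUD: M=222.9417, payoff=0.0000, prob=0.003215
UDUUD: M=373.4273, payoff=0.0000, prob=0.016075
DUUUD: M=373.4273, payoff=0.0000, prob=0.016075
UUUUD: M=625.4908, payoff=55.3808, prob=0.080376
DDDDU: M=155.2000, payoff=0.0000, prob=0.000643
UDDDU: M=259.9600, payoff=0.0000, prob=0.003215
DUDDU: M=207.9680, payoff=0.0000, prob=0.003215
UUDDU: M=348.3464, payoff=0.0000, prob=0.016075
DDUDU: M=178.3534, payoff=0.0000, prob=0.003215
UDUDU: M=298.7419, payoff=0.0000, prob=0.016075
DUUDU: M=298.7419, payoff=0.0000, prob=0.016075
UUUDU: M=500.3926, payoff=0.0000, prob=0.080376
DDDUU: M=178.3534, payoff=0.0000, prob=0.003215
UDDUU: M=298.7419, payoff=0.0000, prob=0.016075
DUDUU: M=298.7419, payoff=0.0000, prob=0.016075
UUDUU: M=500.3926, payoff=0.0000, prob=0.080376
DDUUU: M=298.7419, payoff=0.0000, prob=0.016075
UDUUU: M=500.3926, payoff=0.0000, prob=0.080376
DUUUU: M=500.3926, payoff=0.0000, prob=0.080376
UUUUU: M=838.1577, payoff=268.0477, prob=0.401878
Price = Σ prob·payoff / R^5 = 112.173605 / 3.051758 = 36.7570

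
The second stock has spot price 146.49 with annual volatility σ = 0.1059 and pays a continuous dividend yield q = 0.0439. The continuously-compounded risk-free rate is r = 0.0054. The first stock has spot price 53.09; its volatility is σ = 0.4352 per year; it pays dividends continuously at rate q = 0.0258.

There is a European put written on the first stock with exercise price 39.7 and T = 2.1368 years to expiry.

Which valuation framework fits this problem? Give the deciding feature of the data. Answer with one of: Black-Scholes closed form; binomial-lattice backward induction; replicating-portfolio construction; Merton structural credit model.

Key observation: everything needed for the exact continuous-time valuation of the European put on the first stock (strike 39.7) is given, and no feature rules the closed form out.

framework: Black-Scholes closed form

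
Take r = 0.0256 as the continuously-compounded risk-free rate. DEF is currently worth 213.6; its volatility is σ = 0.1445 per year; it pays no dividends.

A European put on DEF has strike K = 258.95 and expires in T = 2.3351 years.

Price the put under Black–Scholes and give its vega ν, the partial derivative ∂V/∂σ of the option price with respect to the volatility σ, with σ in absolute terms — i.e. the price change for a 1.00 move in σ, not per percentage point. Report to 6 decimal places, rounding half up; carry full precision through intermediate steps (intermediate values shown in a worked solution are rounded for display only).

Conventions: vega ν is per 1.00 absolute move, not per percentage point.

σ√T = 0.1445·√2.3351 = 0.220811
d₁ = (ln(S/K) + (r+σ²/2)T) / (σ√T) = (ln(213.6/258.95) + (0.0256+0.1445²/2)·2.3351) / 0.220811 = (-0.192530 + 0.084157) / 0.220811 = -0.490794
d₂ = d₁ − σ√T = -0.490794 − 0.220811 = -0.711605
e^{−rT} = 0.941973
N(−d₁) = 0.688214,  N(−d₂) = 0.761645
Put price V = K·e^{−rT}·N(−d₂) − S·N(−d₁) = 185.783480 − 147.002461 = 38.781019
φ(d₁) = (1/√(2π))·e^{−d₁²/2} = 0.353675
ν = S·φ(d₁)·√T = 115.440445

price = 38.781019
ν = 115.440445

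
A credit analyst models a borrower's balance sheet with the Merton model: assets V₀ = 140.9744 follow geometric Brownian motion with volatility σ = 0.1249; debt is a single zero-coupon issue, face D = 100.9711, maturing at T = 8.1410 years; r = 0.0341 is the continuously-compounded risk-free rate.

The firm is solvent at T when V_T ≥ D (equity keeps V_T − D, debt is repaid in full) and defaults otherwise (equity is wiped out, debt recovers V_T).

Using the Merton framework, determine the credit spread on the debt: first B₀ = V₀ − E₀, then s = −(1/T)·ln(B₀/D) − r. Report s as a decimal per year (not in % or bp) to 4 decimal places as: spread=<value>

spread=0.0010

Equity is a call on the firm's assets struck at D = 100.9711:
d₁ = [ln(V₀/D) + (r + σ²/2)T] / (σ√T)
   = [ln(140.9744/100.9711) + (0.0341 + 0.5·0.1249²)·8.1410] / (0.1249·√8.1410)
   = [0.333744 + 0.341108] / 0.356370 = 1.893683
d₂ = d₁ − σ√T = 1.893683 − 0.356370 = 1.537312
N(d₁) = 0.970866,  N(d₂) = 0.937892,  e^(−rT) = 0.757594
E₀ = V₀·N(d₁) − D·e^(−rT)·N(d₂)
   = 140.9744·0.970866 − 100.9711·0.757594·0.937892 = 65.123233
B₀ = V₀ − E₀ = 140.9744 − 65.123233 = 75.851167
spread = −(1/T)·ln(B₀/D) − r = −(1/8.1410)·ln(75.851167/100.9711) − 0.0341 = 0.00103834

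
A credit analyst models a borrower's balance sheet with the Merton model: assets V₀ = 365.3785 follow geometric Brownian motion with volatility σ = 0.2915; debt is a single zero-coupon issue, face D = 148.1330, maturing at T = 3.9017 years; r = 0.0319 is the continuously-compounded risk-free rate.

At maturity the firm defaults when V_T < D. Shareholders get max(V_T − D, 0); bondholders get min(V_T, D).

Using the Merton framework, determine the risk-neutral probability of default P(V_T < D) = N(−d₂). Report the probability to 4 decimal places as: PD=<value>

PD=0.0673

Work the structural quantities from V₀ = 365.3785 against face 148.1330:
d₁ = [ln(V₀/D) + (r + σ²/2)T] / (σ√T)
   = [ln(365.3785/148.1330) + (0.0319 + 0.5·0.2915²)·3.9017] / (0.2915·√3.9017)
   = [0.902823 + 0.290232] / 0.575792 = 2.072026
d₂ = d₁ − σ√T = 2.072026 − 0.575792 = 1.496234
risk-neutral PD = N(−d₂) = N(-1.496234) = 0.067296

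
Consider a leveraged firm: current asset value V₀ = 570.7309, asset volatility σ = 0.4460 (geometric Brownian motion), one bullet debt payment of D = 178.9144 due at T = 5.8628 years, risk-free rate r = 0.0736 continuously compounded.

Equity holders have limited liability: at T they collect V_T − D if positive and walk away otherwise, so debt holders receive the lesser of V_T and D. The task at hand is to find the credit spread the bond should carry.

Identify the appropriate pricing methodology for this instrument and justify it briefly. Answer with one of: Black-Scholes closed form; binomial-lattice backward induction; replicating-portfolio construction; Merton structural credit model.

framework: Merton structural credit model

Key observation: a levered firm with one bullet debt due at 5.8628 years is the canonical structural-credit setup: equity is a call on the firm's assets struck at the face value.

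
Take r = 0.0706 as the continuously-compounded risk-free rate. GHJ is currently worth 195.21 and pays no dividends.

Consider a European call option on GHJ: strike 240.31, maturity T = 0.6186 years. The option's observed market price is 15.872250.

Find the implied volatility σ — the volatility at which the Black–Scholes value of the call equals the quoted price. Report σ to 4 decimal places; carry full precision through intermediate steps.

At σ = 0.4552 the Black–Scholes value reproduces the quote:
σ√T = 0.4552·√0.6186 = 0.358020
d₁ = (ln(S/K) + (r+σ²/2)T) / (σ√T) = (ln(195.21/240.31) + (0.0706+0.4552²/2)·0.6186) / 0.358020 = (-0.207854 + 0.107762) / 0.358020 = -0.279570
d₂ = d₁ − σ√T = -0.279570 − 0.358020 = -0.637590
e^{−rT} = 0.957267
N(d₁) = 0.389904,  N(d₂) = 0.261870
V = S·N(d₁) − K·e^{−rT}·N(d₂) = 76.113120 − 60.240870 = 15.872250 (equal to the quote); since ∂V/∂σ > 0 for all σ, the implied volatility is unique

sigma = 0.4552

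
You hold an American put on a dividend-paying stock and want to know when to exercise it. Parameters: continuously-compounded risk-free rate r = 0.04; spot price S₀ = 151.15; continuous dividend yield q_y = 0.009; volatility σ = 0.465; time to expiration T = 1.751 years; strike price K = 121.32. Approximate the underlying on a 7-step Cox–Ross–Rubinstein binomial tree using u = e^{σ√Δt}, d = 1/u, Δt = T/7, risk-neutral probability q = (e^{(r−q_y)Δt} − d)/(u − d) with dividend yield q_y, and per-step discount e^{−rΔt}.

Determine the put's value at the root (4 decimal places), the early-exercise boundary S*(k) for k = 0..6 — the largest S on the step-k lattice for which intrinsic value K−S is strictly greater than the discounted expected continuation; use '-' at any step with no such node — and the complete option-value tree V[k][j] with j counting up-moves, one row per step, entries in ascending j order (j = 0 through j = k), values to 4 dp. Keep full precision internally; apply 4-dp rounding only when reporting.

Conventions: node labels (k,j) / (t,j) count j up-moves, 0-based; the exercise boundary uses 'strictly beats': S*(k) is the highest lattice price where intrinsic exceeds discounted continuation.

price = 16.7207
boundary = - - - - 59.6210 75.2318 94.9300
tree:
16.7207
24.4075 8.0164
34.5963 12.9193 2.4065
47.2754 20.3928 4.3833 0.1265
61.6990 31.2912 7.9792 0.2361 0.0000
74.0706 46.0882 14.5159 0.4406 0.0000 0.0000
83.8750 61.6990 26.3900 0.8221 0.0000 0.0000 0.0000
91.6449 74.0706 46.0882 1.5341 0.0000 0.0000 0.0000 0.0000

Δt=0.25014, u=1.26183, d=0.79250, q=0.45871, disc=e^(-rΔt)=0.99004
k=7 terminal: V=max(K-S,0) → 91.6449 74.0706 46.0882 1.5341 0.0000 0.0000 0.0000 0.0000
k=6: j=0 S=37.4450 intr=83.8750 cont=82.7513 V=83.8750[EX]; j=1 S=59.6210 intr=61.6990 cont=60.6253 V=61.6990[EX]; j=2 S=94.9300 intr=26.3900 cont=25.3956 V=26.3900[EX]; j=3 S=151.1500 intr=0.0000 cont=0.8221 V=0.8221[hold]; j=4 S=240.6649 intr=0.0000 cont=0.0000 V=0.0000[hold]; j=5 S=383.1929 intr=0.0000 cont=0.0000 V=0.0000[hold]; j=6 S=610.1295 intr=0.0000 cont=0.0000 V=0.0000[hold]  S*(6)=94.9300
k=5: j=0 S=47.2494 intr=74.0706 cont=72.9690 V=74.0706[EX]; j=1 S=75.2318 intr=46.0882 cont=45.0496 V=46.0882[EX]; j=2 S=119.7859 intr=1.5341 cont=14.5159 V=14.5159[hold]; j=3 S=190.7262 intr=0.0000 cont=0.4406 V=0.4406[hold]; j=4 S=303.6792 intr=0.0000 cont=0.0000 V=0.0000[hold]; j=5 S=483.5259 intr=0.0000 cont=0.0000 V=0.0000[hold]  S*(5)=75.2318
k=4: j=0 S=59.6210 intr=61.6990 cont=60.6253 V=61.6990[EX]; j=1 S=94.9300 intr=26.3900 cont=31.2912 V=31.2912[hold]; j=2 S=151.1500 intr=0.0000 cont=7.9792 V=7.9792[hold]; j=3 S=240.6649 intr=0.0000 cont=0.2361 V=0.2361[hold]; j=4 S=383.1929 intr=0.0000 cont=0.0000 V=0.0000[hold]  S*(4)=59.6210
k=3: j=0 S=75.2318 intr=46.0882 cont=47.2754 V=47.2754[hold]; j=1 S=119.7859 intr=1.5341 cont=20.3928 V=20.3928[hold]; j=2 S=190.7262 intr=0.0000 cont=4.3833 V=4.3833[hold]; j=3 S=303.6792 intr=0.0000 cont=0.1265 V=0.1265[hold]  S*(3)=-
k=2: j=0 S=94.9300 intr=26.3900 cont=34.5963 V=34.5963[hold]; j=1 S=151.1500 intr=0.0000 cont=12.9193 V=12.9193[hold]; j=2 S=240.6649 intr=0.0000 cont=2.4065 V=2.4065[hold]  S*(2)=-
k=1: j=0 S=119.7859 intr=1.5341 cont=24.4075 V=24.4075[hold]; j=1 S=190.7262 intr=0.0000 cont=8.0164 V=8.0164[hold]  S*(1)=-
k=0: j=0 S=151.1500 intr=0.0000 cont=16.7207 V=16.7207[hold]  S*(0)=-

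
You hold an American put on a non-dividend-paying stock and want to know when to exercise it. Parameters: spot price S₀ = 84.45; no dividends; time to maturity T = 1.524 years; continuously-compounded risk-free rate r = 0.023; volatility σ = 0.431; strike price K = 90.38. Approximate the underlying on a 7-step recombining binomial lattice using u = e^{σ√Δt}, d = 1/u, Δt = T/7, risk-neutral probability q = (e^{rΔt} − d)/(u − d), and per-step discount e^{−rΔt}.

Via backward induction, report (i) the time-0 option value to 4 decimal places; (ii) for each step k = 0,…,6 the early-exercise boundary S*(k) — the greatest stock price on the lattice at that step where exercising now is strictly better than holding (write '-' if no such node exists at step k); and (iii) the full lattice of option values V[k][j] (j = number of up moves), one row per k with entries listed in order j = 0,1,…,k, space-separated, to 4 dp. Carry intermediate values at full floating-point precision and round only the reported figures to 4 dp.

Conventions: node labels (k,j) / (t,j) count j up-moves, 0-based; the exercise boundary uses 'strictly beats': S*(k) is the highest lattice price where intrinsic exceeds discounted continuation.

Δt=0.21771, u=1.22275, d=0.81783, q=0.46229, disc=e^(-rΔt)=0.99501
k=7 terminal: V=max(K-S,0) → 69.7152 59.4836 44.1861 21.3145 0.0000 0.0000 0.0000 0.0000
k=6: j=0 S=25.2679 intr=65.1121 cont=64.6606 V=65.1121[EX]; j=1 S=37.7786 intr=52.6014 cont=52.1499 V=52.6014[EX]; j=2 S=56.4837 intr=33.8963 cont=33.4449 V=33.8963[EX]; j=3 S=84.4500 intr=5.9300 cont=11.4038 V=11.4038[hold]; j=4 S=126.2631 intr=0.0000 cont=0.0000 V=0.0000[hold]; j=5 S=188.7787 intr=0.0000 cont=0.0000 V=0.0000[hold]; j=6 S=282.2473 intr=0.0000 cont=0.0000 V=0.0000[hold]  S*(6)=56.4837
k=5: j=0 S=30.8964 intr=59.4836 cont=59.0322 V=59.4836[EX]; j=1 S=46.1939 intr=44.1861 cont=43.7347 V=44.1861[EX]; j=2 S=69.0655 intr=21.3145 cont=23.3809 V=23.3809[hold]; j=3 S=103.2614 intr=0.0000 cont=6.1013 V=6.1013[hold]; j=4 S=154.3884 intr=0.0000 cont=0.0000 V=0.0000[hold]; j=5 S=230.8296 intr=0.0000 cont=0.0000 V=0.0000[hold]  S*(5)=46.1939
k=4: j=0 S=37.7786 intr=52.6014 cont=52.1499 V=52.6014[EX]; j=1 S=56.4837 intr=33.8963 cont=34.3954 V=34.3954[hold]; j=2 S=84.4500 intr=5.9300 cont=15.3158 V=15.3158[hold]; j=3 S=126.2631 intr=0.0000 cont=3.2643 V=3.2643[hold]; j=4 S=188.7787 intr=0.0000 cont=0.0000 V=0.0000[hold]  S*(4)=37.7786
k=3: j=0 S=46.1939 intr=44.1861 cont=43.9642 V=44.1861[EX]; j=1 S=69.0655 intr=21.3145 cont=25.4473 V=25.4473[hold]; j=2 S=103.2614 intr=0.0000 cont=9.6959 V=9.6959[hold]; j=3 S=154.3884 intr=0.0000 cont=1.7465 V=1.7465[hold]  S*(3)=46.1939
k=2: j=0 S=56.4837 intr=33.8963 cont=35.3459 V=35.3459[hold]; j=1 S=84.4500 intr=5.9300 cont=18.0748 V=18.0748[hold]; j=2 S=126.2631 intr=0.0000 cont=5.9909 V=5.9909[hold]  S*(2)=-
k=1: j=0 S=69.0655 intr=21.3145 cont=27.2250 V=27.2250[hold]; j=1 S=103.2614 intr=0.0000 cont=12.4262 V=12.4262[hold]  S*(1)=-
k=0: j=0 S=84.4500 intr=5.9300 cont=20.2818 V=20.2818[hold]  S*(0)=-

price = 20.2818
boundary = - - - 46.1939 37.7786 46.1939 56.4837
tree:
20.2818
27.2250 12.4262
35.3459 18.0748 5.9909
44.1861 25.4473 9.6959 1.7465
52.6014 34.3954 15.3158 3.2643 0.0000
59.4836 44.1861 23.3809 6.1013 0.0000 0.0000
65.1121 52.6014 33.8963 11.4038 0.0000 0.0000 0.0000
69.7152 59.4836 44.1861 21.3145 0.0000 0.0000 0.0000 0.0000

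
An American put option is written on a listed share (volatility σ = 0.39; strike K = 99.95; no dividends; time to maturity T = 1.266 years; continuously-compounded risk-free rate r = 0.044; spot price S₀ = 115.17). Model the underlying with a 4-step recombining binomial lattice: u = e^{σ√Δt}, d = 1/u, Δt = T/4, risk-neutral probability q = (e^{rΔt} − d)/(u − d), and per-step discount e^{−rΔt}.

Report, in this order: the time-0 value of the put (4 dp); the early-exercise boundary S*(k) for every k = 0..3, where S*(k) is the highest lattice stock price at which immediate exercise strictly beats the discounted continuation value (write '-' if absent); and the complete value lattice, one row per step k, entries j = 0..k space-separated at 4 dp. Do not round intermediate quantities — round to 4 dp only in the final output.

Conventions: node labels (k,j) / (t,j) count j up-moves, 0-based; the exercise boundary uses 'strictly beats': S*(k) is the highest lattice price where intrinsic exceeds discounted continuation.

params: Δt=0.31650 u=1.24534 d=0.80299 q=0.47707 e^(-rΔt)=0.98617
t_4 payoffs: 52.0661 25.6884 0.0000 0.0000 0.0000
t_3: node(3,0) S=59.6317 payoff=40.3183 vs cont=38.9361 → 40.3183 [stop]  node(3,1) S=92.4809 payoff=7.4691 vs cont=13.2475 → 13.2475 [wait]  node(3,2) S=143.4257 payoff=0.0000 vs cont=0.0000 → 0.0000 [wait]  node(3,3) S=222.4343 payoff=0.0000 vs cont=0.0000 → 0.0000 [wait]  ⇒ S*(3)=59.6317
t_2: node(2,0) S=74.2616 payoff=25.6884 vs cont=27.0247 → 27.0247 [wait]  node(2,1) S=115.1700 payoff=0.0000 vs cont=6.8317 → 6.8317 [wait]  node(2,2) S=178.6135 payoff=0.0000 vs cont=0.0000 → 0.0000 [wait]  ⇒ S*(2)=-
t_1: node(1,0) S=92.4809 payoff=7.4691 vs cont=17.1507 → 17.1507 [wait]  node(1,1) S=143.4257 payoff=0.0000 vs cont=3.5231 → 3.5231 [wait]  ⇒ S*(1)=-
t_0: node(0,0) S=115.1700 payoff=0.0000 vs cont=10.5021 → 10.5021 [wait]  ⇒ S*(0)=-

price = 10.5021
boundary = - - - 59.6317
tree:
10.5021
17.1507 3.5231
27.0247 6.8317 0.0000
40.3183 13.2475 0.0000 0.0000
52.0661 25.6884 0.0000 0.0000 0.0000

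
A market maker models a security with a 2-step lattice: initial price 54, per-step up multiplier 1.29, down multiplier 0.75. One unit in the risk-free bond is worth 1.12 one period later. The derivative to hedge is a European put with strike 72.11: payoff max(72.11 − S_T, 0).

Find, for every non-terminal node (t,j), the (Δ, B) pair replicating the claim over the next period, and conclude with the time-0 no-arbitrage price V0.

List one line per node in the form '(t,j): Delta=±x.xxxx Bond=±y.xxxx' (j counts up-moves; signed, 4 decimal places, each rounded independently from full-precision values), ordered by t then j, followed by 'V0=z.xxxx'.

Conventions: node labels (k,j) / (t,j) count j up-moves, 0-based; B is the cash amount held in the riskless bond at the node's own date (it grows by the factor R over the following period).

Arbitrage-free pricing uses the up-move probability p* = (R−d)/(u−d) = 0.6852, discounting each step at R = 1.12.
Terminal payoffs: V(2,0)=41.7350, V(2,1)=19.8650, V(2,2)=0.0000
  t=1,j=0: stock 40.5000 → up 52.2450 (V=19.8650), down 30.3750 (V=41.7350). Price 23.8839; hedge Δ=-1.0000, bond B=64.3839.
  t=1,j=1: stock 69.6600 → up 89.8614 (V=0.0000), down 52.2450 (V=19.8650). Price 5.5837; hedge Δ=-0.5281, bond B=42.3708.
  t=0,j=0: stock 54.0000 → up 69.6600 (V=5.5837), down 40.5000 (V=23.8839). Price 10.1294; hedge Δ=-0.6276, bond B=44.0186.
Check: Δ(0,0)·S0 + B(0,0) = 10.1294 = V0.

(0,0): Delta=-0.6276 Bond=44.0186
(1,0): Delta=-1.0000 Bond=64.3839
(1,1): Delta=-0.5281 Bond=42.3708
V0=10.1294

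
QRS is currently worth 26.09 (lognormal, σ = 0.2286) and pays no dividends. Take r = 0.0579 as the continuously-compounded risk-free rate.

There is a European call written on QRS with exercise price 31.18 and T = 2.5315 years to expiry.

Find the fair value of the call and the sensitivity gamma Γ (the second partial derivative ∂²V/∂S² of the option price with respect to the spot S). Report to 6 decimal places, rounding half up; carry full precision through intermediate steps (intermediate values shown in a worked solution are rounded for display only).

σ√T = 0.2286·√2.5315 = 0.363718
d₁ = (ln(S/K) + (r+σ²/2)T) / (σ√T) = (ln(26.09/31.18) + (0.0579+0.2286²/2)·2.5315) / 0.363718 = (-0.178225 + 0.212719) / 0.363718 = 0.094839
d₂ = d₁ − σ√T = 0.094839 − 0.363718 = -0.268880
e^{−rT} = 0.863662
N(d₁) = 0.537779,  N(d₂) = 0.394011
Call price V = S·N(d₁) − K·e^{−rT}·N(d₂) = 14.030642 − 10.610319 = 3.420323
φ(d₁) = (1/√(2π))·e^{−d₁²/2} = 0.397152
Γ = φ(d₁) / (S·σ·√T) = 0.041852

price = 3.420323
Γ = 0.041852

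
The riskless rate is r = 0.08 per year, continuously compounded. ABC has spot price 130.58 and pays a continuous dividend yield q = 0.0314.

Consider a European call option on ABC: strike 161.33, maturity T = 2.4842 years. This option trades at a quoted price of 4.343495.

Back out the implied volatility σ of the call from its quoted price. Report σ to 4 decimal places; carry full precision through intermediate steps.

sigma = 0.1125

At σ = 0.1125 the Black–Scholes value reproduces the quote:
σ√T = 0.1125·√2.4842 = 0.177315
d₁ = (ln(S/K) + (r−q+σ²/2)T) / (σ√T) = (ln(130.58/161.33) + (0.08−0.0314+0.1125²/2)·2.4842) / 0.177315 = (-0.211466 + 0.136452) / 0.177315 = -0.423052
d₂ = d₁ − σ√T = -0.423052 − 0.177315 = -0.600367
e^{−rT} = 0.819766
e^{−qT} = 0.924961
N(d₁) = 0.336129,  N(d₂) = 0.274131
V = S·e^{−qT}·N(d₁) − K·e^{−rT}·N(d₂) = 40.598105 − 36.254610 = 4.343495 (the observed quote) — the price is monotone increasing in volatility, hence this σ is the only solution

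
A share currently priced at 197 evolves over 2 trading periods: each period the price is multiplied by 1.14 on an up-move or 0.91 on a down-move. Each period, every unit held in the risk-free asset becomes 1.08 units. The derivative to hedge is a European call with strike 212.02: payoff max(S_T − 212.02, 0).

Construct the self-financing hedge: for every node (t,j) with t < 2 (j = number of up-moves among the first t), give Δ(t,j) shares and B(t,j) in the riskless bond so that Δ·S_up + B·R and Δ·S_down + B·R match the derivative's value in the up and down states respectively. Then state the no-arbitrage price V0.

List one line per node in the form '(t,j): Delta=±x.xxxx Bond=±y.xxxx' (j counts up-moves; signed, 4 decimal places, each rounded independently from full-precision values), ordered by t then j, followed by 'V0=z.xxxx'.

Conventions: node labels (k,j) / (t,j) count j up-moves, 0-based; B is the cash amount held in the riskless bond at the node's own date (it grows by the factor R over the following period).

Under the risk-neutral measure, an up-move has probability p* = (R−d)/(u−d) = 0.7391 and values discount at R = 1.08.
Terminal payoffs: V(2,0)=0.0000, V(2,1)=0.0000, V(2,2)=44.0012
Node (1,0) S=179.2700: V=(p*·0.0000+(1−p*)·0.0000)/1.08=0.0000; Δ=(0.0000−0.0000)/(204.3678−163.1357)=0.0000; B=V−Δ·S=0.0000
Node (1,1) S=224.5800: V=(p*·44.0012+(1−p*)·0.0000)/1.08=30.1135; Δ=(44.0012−0.0000)/(256.0212−204.3678)=0.8519; B=V−Δ·S=-161.1960
Node (0,0) S=197.0000: V=(p*·30.1135+(1−p*)·0.0000)/1.08=20.6091; Δ=(30.1135−0.0000)/(224.5800−179.2700)=0.6646; B=V−Δ·S=-110.3193
Sanity check at the root: Δ(0,0)·S0 + B(0,0) reproduces V0 = 20.6091.

(0,0): Delta=0.6646 Bond=-110.3193
(1,0): Delta=0.0000 Bond=0.0000
(1,1): Delta=0.8519 Bond=-161.1960
V0=20.6091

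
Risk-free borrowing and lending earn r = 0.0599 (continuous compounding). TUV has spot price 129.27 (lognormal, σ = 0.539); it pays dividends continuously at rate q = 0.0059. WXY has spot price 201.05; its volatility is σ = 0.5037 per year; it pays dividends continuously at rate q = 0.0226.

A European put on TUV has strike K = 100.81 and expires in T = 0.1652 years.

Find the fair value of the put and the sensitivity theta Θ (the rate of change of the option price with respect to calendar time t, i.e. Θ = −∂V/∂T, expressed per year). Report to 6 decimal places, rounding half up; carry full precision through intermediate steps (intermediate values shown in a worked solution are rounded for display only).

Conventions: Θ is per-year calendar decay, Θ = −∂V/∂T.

σ√T = 0.539·√0.1652 = 0.219075
d₁ = (ln(S/K) + (r−q+σ²/2)T) / (σ√T) = (ln(129.27/100.81) + (0.0599−0.0059+0.539²/2)·0.1652) / 0.219075 = (0.248666 + 0.032918) / 0.219075 = 1.285326
d₂ = d₁ − σ√T = 1.285326 − 0.219075 = 1.066251
e^{−rT} = 0.990153
e^{−qT} = 0.999026
N(−d₁) = 0.099339,  N(−d₂) = 0.143155
Put price V = K·e^{−rT}·N(−d₂) − S·e^{−qT}·N(−d₁) = 14.289364 − 12.829057 = 1.460307
φ(d₁) = (1/√(2π))·e^{−d₁²/2} = 0.174650
Θ = −S·e^{−qT}·φ(d₁)·σ/(2√T) − q·S·e^{−qT}·N(−d₁) + r·K·e^{−rT}·N(−d₂) = −14.955368 − 0.075691 + 0.855933 = -14.175127

price = 1.460307
Θ = -14.175127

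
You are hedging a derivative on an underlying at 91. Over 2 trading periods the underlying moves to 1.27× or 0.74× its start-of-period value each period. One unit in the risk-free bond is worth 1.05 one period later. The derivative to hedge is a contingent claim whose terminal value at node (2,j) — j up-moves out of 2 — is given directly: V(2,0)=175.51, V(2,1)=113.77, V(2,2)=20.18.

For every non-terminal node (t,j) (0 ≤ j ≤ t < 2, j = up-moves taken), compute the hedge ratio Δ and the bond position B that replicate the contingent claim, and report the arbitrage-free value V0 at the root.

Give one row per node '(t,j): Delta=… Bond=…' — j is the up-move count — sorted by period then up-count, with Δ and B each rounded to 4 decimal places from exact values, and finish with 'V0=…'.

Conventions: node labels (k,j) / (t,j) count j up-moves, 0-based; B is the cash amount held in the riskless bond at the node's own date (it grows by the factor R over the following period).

(0,0): Delta=-1.5870 Bond=228.2191
(1,0): Delta=-1.7299 Bond=249.2505
(1,1): Delta=-1.5279 Bond=232.8027
V0=83.8000

Risk-neutral probability p* = (R−d)/(u−d) = (1.05−0.74)/(1.27−0.74) = 0.5849.
Expiry values: V(2,0)=175.5100, V(2,1)=113.7700, V(2,2)=20.1800
  t=1,j=0: stock 67.3400 → up 85.5218 (V=113.7700), down 49.8316 (V=175.5100). Price 132.7599; hedge Δ=-1.7299, bond B=249.2505.
  t=1,j=1: stock 115.5700 → up 146.7739 (V=20.1800), down 85.5218 (V=113.7700). Price 56.2178; hedge Δ=-1.5279, bond B=232.8027.
  t=0,j=0: stock 91.0000 → up 115.5700 (V=56.2178), down 67.3400 (V=132.7599). Price 83.8000; hedge Δ=-1.5870, bond B=228.2191.
As a check, the time-0 holding Δ(0,0)·S0 + B(0,0) comes to 83.8000 — exactly V0.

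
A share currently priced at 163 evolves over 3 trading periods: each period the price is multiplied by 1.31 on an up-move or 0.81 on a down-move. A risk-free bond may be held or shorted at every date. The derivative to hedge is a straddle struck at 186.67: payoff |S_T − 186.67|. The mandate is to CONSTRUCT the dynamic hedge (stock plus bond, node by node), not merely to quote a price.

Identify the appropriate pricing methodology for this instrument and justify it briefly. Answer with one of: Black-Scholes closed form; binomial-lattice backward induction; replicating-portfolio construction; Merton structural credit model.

framework: replicating-portfolio construction

Key observation: the mandate to exhibit the hedge at every date and state singles out the replicating-portfolio construction on the 3-period tree with factors 1.31 and 0.81 from 163.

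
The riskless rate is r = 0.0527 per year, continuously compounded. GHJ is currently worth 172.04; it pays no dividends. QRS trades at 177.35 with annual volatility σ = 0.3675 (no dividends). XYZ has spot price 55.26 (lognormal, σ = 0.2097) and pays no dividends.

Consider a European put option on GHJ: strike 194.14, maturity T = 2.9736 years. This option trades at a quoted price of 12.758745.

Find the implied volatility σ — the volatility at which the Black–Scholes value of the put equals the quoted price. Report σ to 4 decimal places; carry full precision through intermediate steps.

sigma = 0.1345

At σ = 0.1345 the Black–Scholes value reproduces the quote:
σ√T = 0.1345·√2.9736 = 0.231934
d₁ = (ln(S/K) + (r+σ²/2)T) / (σ√T) = (ln(172.04/194.14) + (0.0527+0.1345²/2)·2.9736) / 0.231934 = (-0.120853 + 0.183605) / 0.231934 = 0.270564
d₂ = d₁ − σ√T = 0.270564 − 0.231934 = 0.038630
e^{−rT} = 0.854953
N(−d₁) = 0.393363,  N(−d₂) = 0.484593
V = K·e^{−rT}·N(−d₂) − S·N(−d₁) = 80.432978 − 67.674233 = 12.758745 (the quoted price), and the Black–Scholes price is strictly increasing in σ, so σ is unique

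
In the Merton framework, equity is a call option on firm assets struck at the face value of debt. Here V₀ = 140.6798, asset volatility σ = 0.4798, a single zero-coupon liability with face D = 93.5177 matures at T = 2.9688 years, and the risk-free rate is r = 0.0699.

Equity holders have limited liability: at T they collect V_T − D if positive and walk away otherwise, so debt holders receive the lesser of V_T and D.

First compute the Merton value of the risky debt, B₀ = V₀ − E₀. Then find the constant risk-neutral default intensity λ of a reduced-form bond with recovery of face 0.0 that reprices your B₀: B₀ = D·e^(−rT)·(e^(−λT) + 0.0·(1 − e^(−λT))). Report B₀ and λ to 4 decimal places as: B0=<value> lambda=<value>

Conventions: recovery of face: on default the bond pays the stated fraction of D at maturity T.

Equity is a call on the firm's assets struck at D = 93.5177:
d₁ = [ln(V₀/D) + (r + σ²/2)T] / (σ√T)
   = [ln(140.6798/93.5177) + (0.0699 + 0.5·0.4798²)·2.9688] / (0.4798·√2.9688)
   = [0.408336 + 0.549240] / 0.826705 = 1.158303
d₂ = d₁ − σ√T = 1.158303 − 0.826705 = 0.331598
N(d₁) = 0.876630,  N(d₂) = 0.629904,  e^(−rT) = 0.812598
E₀ = V₀·N(d₁) − D·e^(−rT)·N(d₂)
   = 140.6798·0.876630 − 93.5177·0.812598·0.629904 = 75.456310
B₀ = V₀ − E₀ = 140.6798 − 75.456310 = 65.223490
e^(−λT) = (B₀·e^(rT)/D − 0)/(1 − 0) = (65.2235·1.230621/93.5177 − 0)/1 = 0.85829126
λ = −ln(0.85829126)/2.9688 = 0.051473

B0=65.2235 lambda=0.0515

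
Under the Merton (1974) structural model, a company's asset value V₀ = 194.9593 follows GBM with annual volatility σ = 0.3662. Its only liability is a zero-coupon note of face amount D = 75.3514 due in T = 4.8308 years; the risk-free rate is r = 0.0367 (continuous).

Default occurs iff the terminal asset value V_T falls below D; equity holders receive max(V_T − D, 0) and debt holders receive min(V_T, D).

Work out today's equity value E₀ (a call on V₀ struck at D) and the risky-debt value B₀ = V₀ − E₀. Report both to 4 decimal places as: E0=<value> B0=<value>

Apply the equity-as-call identities (strike 75.3514, horizon 4.8308 years):
d₁ = [ln(V₀/D) + (r + σ²/2)T] / (σ√T)
   = [ln(194.9593/75.3514) + (0.0367 + 0.5·0.3662²)·4.8308] / (0.3662·√4.8308)
   = [0.950628 + 0.501201] / 0.804874 = 1.803798
d₂ = d₁ − σ√T = 1.803798 − 0.804874 = 0.998924
N(d₁) = 0.964368,  N(d₂) = 0.841084,  e^(−rT) = 0.837537
E₀ = V₀·N(d₁) − D·e^(−rT)·N(d₂)
   = 194.9593·0.964368 − 75.3514·0.837537·0.841084 = 134.932159
B₀ = V₀ − E₀ = 194.9593 − 134.932159 = 60.027141

E0=134.9322 B0=60.0271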